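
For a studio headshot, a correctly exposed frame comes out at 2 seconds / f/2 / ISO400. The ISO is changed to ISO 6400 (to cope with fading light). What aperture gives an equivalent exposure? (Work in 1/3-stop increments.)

f/8

ISO: 400 → 500 → 640 → 800 → 1000 → 1250 → 1600 → 2000 → 2500 → 3200 → 4000 → 5000 → 6400 — 4 stops higher (brighter).
Need 4 stops darker from the aperture: f/2 → f/2.2 → f/2.5 → f/2.8 → f/3.2 → f/3.5 → f/4 → f/4.5 → f/5 → f/5.6 → f/6.3 → f/7.1 → f/8.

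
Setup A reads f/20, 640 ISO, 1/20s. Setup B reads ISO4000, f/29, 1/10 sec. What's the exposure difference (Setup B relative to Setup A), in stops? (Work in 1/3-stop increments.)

2 2/3 stops brighter

Aperture: f/20 → f/22 → f/25 → f/29 — 1 stop smaller aperture (darker).
Shutter speed: 1/20 → 1/15 → 1/13 → 1/10 — 1 stop slower (brighter).
ISO: 640 → 800 → 1000 → 1250 → 1600 → 2000 → 2500 → 3200 → 4000 — 2 2/3 stops raised (brighter).
Net: −1 +1 +2 2/3 = +2 2/3 stops.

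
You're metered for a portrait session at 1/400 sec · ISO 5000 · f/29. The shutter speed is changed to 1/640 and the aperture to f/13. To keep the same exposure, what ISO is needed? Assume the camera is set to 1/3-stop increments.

Shutter speed: 1/400 → 1/500 → 1/640 — 2/3 stop faster (darker).
Aperture: f/29 → f/25 → f/22 → f/20 → f/18 → f/16 → f/14 → f/13 — 2 1/3 stops wider (brighter).
Net change so far: 1 2/3 stops brighter. Offset with the ISO: 5000 → 4000 → 3200 → 2500 → 2000 → 1600.

ISO 1600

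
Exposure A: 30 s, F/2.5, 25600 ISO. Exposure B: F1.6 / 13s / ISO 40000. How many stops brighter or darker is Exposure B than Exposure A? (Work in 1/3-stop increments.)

2/3 stop brighter

Aperture: f/2.5 → f/2.2 → f/2 → f/1.8 → f/1.6 — 1 1/3 stops larger aperture (brighter).
Shutter speed: 30 → 25 → 20 → 15 → 13 — 1 1/3 stops faster (darker).
ISO: 25600 → 32000 → 40000 — 2/3 stop raised (brighter).
Net: +1 1/3 −1 1/3 +2/3 = +2/3 stops.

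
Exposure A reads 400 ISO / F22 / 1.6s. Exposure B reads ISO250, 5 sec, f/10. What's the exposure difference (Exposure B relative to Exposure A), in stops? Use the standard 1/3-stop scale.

Aperture: f/22 → f/20 → f/18 → f/16 → f/14 → f/13 → f/11 → f/10 — 2 1/3 stops wider (brighter).
Shutter speed: 1.6 → 2 → 2.5 → 3.2 → 4 → 5 — 1 2/3 stops longer (brighter).
ISO: 400 → 320 → 250 — 2/3 stop lower (darker).
Net: +2 1/3 +1 2/3 −2/3 = +3 1/3 stops.

3 1/3 stops brighter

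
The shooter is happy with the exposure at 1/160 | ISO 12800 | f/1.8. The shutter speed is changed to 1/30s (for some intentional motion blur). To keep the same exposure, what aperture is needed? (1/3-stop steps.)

f/4

Shutter speed: 1/160 → 1/125 → 1/100 → 1/80 → 1/60 → 1/50 → 1/40 → 1/30 — 2 1/3 stops slower (brighter).
Need 2 1/3 stops darker from the aperture: f/1.8 → f/2 → f/2.2 → f/2.5 → f/2.8 → f/3.2 → f/3.5 → f/4.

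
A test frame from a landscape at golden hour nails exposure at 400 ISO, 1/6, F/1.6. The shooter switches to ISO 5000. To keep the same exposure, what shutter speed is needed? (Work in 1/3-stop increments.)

1/80s

ISO: 400 → 500 → 640 → 800 → 1000 → 1250 → 1600 → 2000 → 2500 → 3200 → 4000 → 5000 — 3 2/3 stops raised (brighter).
Need 3 2/3 stops darker from the shutter speed: 1/6 → 1/8 → 1/10 → 1/13 → 1/15 → 1/20 → 1/25 → 1/30 → 1/40 → 1/50 → 1/60 → 1/80.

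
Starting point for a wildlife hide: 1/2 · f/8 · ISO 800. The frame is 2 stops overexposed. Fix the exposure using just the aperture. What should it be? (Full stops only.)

f/16

Overexposed by 2 stops → need 2 stops darker.
Aperture: f/8 → f/11 → f/16.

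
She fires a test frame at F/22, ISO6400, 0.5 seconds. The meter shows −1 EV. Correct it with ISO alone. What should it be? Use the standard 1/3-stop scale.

Underexposed by 1 stop → need 1 stop brighter.
ISO: 6400 → 8000 → 10000 → 12800.

ISO 12800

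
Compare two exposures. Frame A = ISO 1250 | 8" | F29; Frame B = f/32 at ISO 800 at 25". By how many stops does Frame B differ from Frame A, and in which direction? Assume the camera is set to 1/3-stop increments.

2/3 stop brighter

Aperture: f/29 → f/32 — 1/3 stop stopped down (darker).
Shutter speed: 8 → 10 → 13 → 15 → 20 → 25 — 1 2/3 stops slower (brighter).
ISO: 1250 → 1000 → 800 — 2/3 stop lower (darker).
Net: −1/3 +1 2/3 −2/3 = +2/3 stops.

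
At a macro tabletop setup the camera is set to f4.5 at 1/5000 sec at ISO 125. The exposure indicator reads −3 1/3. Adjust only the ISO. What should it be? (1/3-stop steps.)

ISO 1250

Underexposed by 3 1/3 stops → need 3 1/3 stops brighter.
ISO: 125 → 160 → 200 → 250 → 320 → 400 → 500 → 640 → 800 → 1000 → 1250.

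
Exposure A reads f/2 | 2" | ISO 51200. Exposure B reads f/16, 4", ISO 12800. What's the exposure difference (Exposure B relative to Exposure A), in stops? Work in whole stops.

7 stops darker

Aperture: f/2 → f/2.8 → f/4 → f/5.6 → f/8 → f/11 → f/16 — 6 stops narrower (darker).
Shutter speed: 2 → 4 — 1 stop longer (brighter).
ISO: 51200 → 25600 → 12800 — 2 stops dropped (darker).
Net: −6 +1 −2 = −7 stops.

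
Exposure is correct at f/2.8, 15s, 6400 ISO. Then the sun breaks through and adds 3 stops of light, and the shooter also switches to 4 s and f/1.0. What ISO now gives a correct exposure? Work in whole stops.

ISO 400

Scene light: 3 stops brighter.
Shutter speed: 15 → 8 → 4 — 2 stops shorter (darker).
Aperture: f/2.8 → f/2 → f/1.4 → f/1.0 — 3 stops opened up (brighter).
Net so far: 4 stops brighter. ISO: 6400 → 3200 → 1600 → 800 → 400.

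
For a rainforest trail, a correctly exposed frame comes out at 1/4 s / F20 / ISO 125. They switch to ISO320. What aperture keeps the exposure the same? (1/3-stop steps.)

f/32

ISO: 125 → 160 → 200 → 250 → 320 — 1 1/3 stops raised (brighter).
Need 1 1/3 stops darker from the aperture: f/20 → f/22 → f/25 → f/29 → f/32.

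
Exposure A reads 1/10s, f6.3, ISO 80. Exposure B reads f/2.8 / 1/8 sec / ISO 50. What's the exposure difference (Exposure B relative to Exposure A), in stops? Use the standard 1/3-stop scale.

2 stops brighter

Aperture: f/6.3 → f/5.6 → f/5 → f/4.5 → f/4 → f/3.5 → f/3.2 → f/2.8 — 2 1/3 stops wider (brighter).
Shutter speed: 1/10 → 1/8 — 1/3 stop longer (brighter).
ISO: 80 → 64 → 50 — 2/3 stop dropped (darker).
Net: +2 1/3 +1/3 −2/3 = +2 stops.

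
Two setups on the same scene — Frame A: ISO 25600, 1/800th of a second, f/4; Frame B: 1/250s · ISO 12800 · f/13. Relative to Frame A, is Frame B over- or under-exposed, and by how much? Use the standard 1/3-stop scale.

Aperture: f/4 → f/4.5 → f/5 → f/5.6 → f/6.3 → f/7.1 → f/8 → f/9 → f/10 → f/11 → f/13 — 3 1/3 stops smaller aperture (darker).
Shutter speed: 1/800 → 1/640 → 1/500 → 1/400 → 1/320 → 1/250 — 1 2/3 stops longer (brighter).
ISO: 25600 → 20000 → 16000 → 12800 — 1 stop dropped (darker).
Net: −3 1/3 +1 2/3 −1 = −2 2/3 stops.

2 2/3 stops darker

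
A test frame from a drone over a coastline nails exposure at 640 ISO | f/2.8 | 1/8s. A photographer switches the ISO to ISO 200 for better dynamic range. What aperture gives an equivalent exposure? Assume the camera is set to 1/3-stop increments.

ISO: 640 → 500 → 400 → 320 → 250 → 200 — 1 2/3 stops dropped (darker).
Need 1 2/3 stops brighter from the aperture: f/2.8 → f/2.5 → f/2.2 → f/2 → f/1.8 → f/1.6.

f/1.6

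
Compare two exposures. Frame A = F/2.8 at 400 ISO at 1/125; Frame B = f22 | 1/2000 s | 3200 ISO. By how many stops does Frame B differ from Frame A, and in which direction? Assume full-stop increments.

Aperture: f/2.8 → f/4 → f/5.6 → f/8 → f/11 → f/16 → f/22 — 6 stops smaller aperture (darker).
Shutter speed: 1/125 → 1/250 → 1/500 → 1/1000 → 1/2000 — 4 stops faster (darker).
ISO: 400 → 800 → 1600 → 3200 — 3 stops higher (brighter).
Net: −6 −4 +3 = −7 stops.

7 stops darker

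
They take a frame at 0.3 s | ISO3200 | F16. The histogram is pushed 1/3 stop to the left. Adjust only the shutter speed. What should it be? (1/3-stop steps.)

Underexposed by 1/3 stop → need 1/3 stop brighter.
Shutter speed: 0.3 → 0.4.

0.4 s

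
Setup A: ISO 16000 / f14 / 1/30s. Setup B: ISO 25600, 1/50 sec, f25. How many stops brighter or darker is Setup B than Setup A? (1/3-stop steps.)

1 2/3 stops darker

Aperture: f/14 → f/16 → f/18 → f/20 → f/22 → f/25 — 1 2/3 stops narrower (darker).
Shutter speed: 1/30 → 1/40 → 1/50 — 2/3 stop shorter (darker).
ISO: 16000 → 20000 → 25600 — 2/3 stop raised (brighter).
Net: −1 2/3 −2/3 +2/3 = −1 2/3 stops.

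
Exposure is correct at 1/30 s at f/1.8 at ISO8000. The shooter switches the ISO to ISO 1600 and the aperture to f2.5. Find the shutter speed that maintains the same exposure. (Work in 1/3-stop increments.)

0.3 s

ISO: 8000 → 6400 → 5000 → 4000 → 3200 → 2500 → 2000 → 1600 — 2 1/3 stops dropped (darker).
Aperture: f/1.8 → f/2 → f/2.2 → f/2.5 — 1 stop smaller aperture (darker).
Net change so far: 3 1/3 stops darker. Offset with the shutter speed: 1/30 → 1/25 → 1/20 → 1/15 → 1/13 → 1/10 → 1/8 → 1/6 → 1/5 → 1/4 → 0.3.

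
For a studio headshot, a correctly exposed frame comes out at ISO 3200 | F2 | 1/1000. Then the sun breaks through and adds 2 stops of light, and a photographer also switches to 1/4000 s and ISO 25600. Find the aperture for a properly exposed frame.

f/5.6

Scene light: 2 stops brighter.
Shutter speed: 1/1000 → 1/2000 → 1/4000 — 2 stops shorter (darker).
ISO: 3200 → 6400 → 12800 → 25600 — 3 stops raised (brighter).
Net so far: 3 stops brighter. Aperture: f/2 → f/2.8 → f/4 → f/5.6.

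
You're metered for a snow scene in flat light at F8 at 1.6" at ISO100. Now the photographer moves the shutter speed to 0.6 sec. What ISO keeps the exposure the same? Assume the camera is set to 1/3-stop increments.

ISO 250

Shutter speed: 1.6 → 1.3 → 1 → 0.8 → 0.6 — 1 1/3 stops faster (darker).
Need 1 1/3 stops brighter from the ISO: 100 → 125 → 160 → 200 → 250.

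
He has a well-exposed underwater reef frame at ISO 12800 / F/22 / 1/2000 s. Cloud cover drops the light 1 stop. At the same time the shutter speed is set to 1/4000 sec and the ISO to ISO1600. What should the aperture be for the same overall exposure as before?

Scene light: 1 stop darker.
Shutter speed: 1/2000 → 1/4000 — 1 stop shorter (darker).
ISO: 12800 → 6400 → 3200 → 1600 — 3 stops dropped (darker).
Net so far: 5 stops darker. Aperture: f/22 → f/16 → f/11 → f/8 → f/5.6 → f/4.

f/4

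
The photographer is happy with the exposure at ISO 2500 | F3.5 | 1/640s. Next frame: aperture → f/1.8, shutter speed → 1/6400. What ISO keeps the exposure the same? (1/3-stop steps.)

ISO 6400

Aperture: f/3.5 → f/3.2 → f/2.8 → f/2.5 → f/2.2 → f/2 → f/1.8 — 2 stops wider (brighter).
Shutter speed: 1/640 → 1/800 → 1/1000 → 1/1250 → 1/1600 → 1/2000 → 1/2500 → 1/3200 → 1/4000 → 1/5000 → 1/6400 — 3 1/3 stops shorter (darker).
Net change so far: 1 1/3 stops darker. Offset with the ISO: 2500 → 3200 → 4000 → 5000 → 6400.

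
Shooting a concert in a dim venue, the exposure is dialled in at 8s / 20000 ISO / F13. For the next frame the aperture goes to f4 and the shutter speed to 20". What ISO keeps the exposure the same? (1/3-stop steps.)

Aperture: f/13 → f/11 → f/10 → f/9 → f/8 → f/7.1 → f/6.3 → f/5.6 → f/5 → f/4.5 → f/4 — 3 1/3 stops opened up (brighter).
Shutter speed: 8 → 10 → 13 → 15 → 20 — 1 1/3 stops longer (brighter).
Net change so far: 4 2/3 stops brighter. Offset with the ISO: 20000 → 16000 → 12800 → 10000 → 8000 → 6400 → 5000 → 4000 → 3200 → 2500 → 2000 → 1600 → 1250 → 1000 → 800.

ISO 800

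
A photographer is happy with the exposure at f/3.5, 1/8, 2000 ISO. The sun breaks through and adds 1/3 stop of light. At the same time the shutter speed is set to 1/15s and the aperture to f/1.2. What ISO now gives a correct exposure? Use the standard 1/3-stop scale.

ISO 400

Scene light: 1/3 stop brighter.
Shutter speed: 1/8 → 1/10 → 1/13 → 1/15 — 1 stop faster (darker).
Aperture: f/3.5 → f/3.2 → f/2.8 → f/2.5 → f/2.2 → f/2 → f/1.8 → f/1.6 → f/1.4 → f/1.2 — 3 stops opened up (brighter).
Net so far: 2 1/3 stops brighter. ISO: 2000 → 1600 → 1250 → 1000 → 800 → 640 → 500 → 400.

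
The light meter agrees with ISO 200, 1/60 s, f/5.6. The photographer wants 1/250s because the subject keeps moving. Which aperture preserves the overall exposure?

Shutter speed: 1/60 → 1/125 → 1/250 — 2 stops faster (darker).
Need 2 stops brighter from the aperture: f/5.6 → f/4 → f/2.8.

f/2.8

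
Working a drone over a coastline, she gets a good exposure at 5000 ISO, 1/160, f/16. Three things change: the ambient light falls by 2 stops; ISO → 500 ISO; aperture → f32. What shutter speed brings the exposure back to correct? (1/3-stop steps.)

Scene light: 2 stops darker.
ISO: 5000 → 4000 → 3200 → 2500 → 2000 → 1600 → 1250 → 1000 → 800 → 640 → 500 — 3 1/3 stops dropped (darker).
Aperture: f/16 → f/18 → f/20 → f/22 → f/25 → f/29 → f/32 — 2 stops smaller aperture (darker).
Net so far: 7 1/3 stops darker. Shutter speed: 1/160 → 1/125 → 1/100 → 1/80 → 1/60 → 1/50 → 1/40 → 1/30 → 1/25 → 1/20 → 1/15 → 1/13 → 1/10 → 1/8 → 1/6 → 1/5 → 1/4 → 0.3 → 0.4 → 0.5 → 0.6 → 0.8 → 1.

1 s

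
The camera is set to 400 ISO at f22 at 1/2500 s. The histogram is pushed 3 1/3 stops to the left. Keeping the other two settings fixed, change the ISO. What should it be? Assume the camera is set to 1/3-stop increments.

ISO 4000

Underexposed by 3 1/3 stops → need 3 1/3 stops brighter.
ISO: 400 → 500 → 640 → 800 → 1000 → 1250 → 1600 → 2000 → 2500 → 3200 → 4000.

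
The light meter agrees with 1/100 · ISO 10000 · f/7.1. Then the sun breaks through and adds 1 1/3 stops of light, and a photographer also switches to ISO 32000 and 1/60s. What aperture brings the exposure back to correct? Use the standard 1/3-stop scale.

f/25

Scene light: 1 1/3 stops brighter.
ISO: 10000 → 12800 → 16000 → 20000 → 25600 → 32000 — 1 2/3 stops higher (brighter).
Shutter speed: 1/100 → 1/80 → 1/60 — 2/3 stop longer (brighter).
Net so far: 3 2/3 stops brighter. Aperture: f/7.1 → f/8 → f/9 → f/10 → f/11 → f/13 → f/14 → f/16 → f/18 → f/20 → f/22 → f/25.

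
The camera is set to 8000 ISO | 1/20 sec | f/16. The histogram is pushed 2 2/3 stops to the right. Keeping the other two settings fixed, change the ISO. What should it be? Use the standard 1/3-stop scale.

ISO 1250

Overexposed by 2 2/3 stops → need 2 2/3 stops darker.
ISO: 8000 → 6400 → 5000 → 4000 → 3200 → 2500 → 2000 → 1600 → 1250.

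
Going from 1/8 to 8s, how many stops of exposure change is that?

1/8 → 1/4 → 1/2 → 1 → 2 → 4 → 8 — count the steps: 6 stops.

6 stops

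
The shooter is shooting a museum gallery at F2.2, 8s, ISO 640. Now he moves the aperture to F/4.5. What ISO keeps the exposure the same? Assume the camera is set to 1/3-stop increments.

Aperture: f/2.2 → f/2.5 → f/2.8 → f/3.2 → f/3.5 → f/4 → f/4.5 — 2 stops smaller aperture (darker).
Need 2 stops brighter from the ISO: 640 → 800 → 1000 → 1250 → 1600 → 2000 → 2500.

ISO 2500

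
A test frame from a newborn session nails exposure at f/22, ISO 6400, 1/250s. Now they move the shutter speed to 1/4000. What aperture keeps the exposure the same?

f/5.6

Shutter speed: 1/250 → 1/500 → 1/1000 → 1/2000 → 1/4000 — 4 stops faster (darker).
Need 4 stops brighter from the aperture: f/22 → f/16 → f/11 → f/8 → f/5.6.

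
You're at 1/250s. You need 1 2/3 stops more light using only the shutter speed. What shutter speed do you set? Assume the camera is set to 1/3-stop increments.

1/80s

Shutter speed: 1/250 → 1/200 → 1/160 → 1/125 → 1/100 → 1/80 — 1 2/3 stops longer (brighter).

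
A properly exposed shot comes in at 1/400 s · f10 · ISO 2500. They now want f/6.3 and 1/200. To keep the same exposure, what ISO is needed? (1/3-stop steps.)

Aperture: f/10 → f/9 → f/8 → f/7.1 → f/6.3 — 1 1/3 stops wider (brighter).
Shutter speed: 1/400 → 1/320 → 1/250 → 1/200 — 1 stop slower (brighter).
Net change so far: 2 1/3 stops brighter. Offset with the ISO: 2500 → 2000 → 1600 → 1250 → 1000 → 800 → 640 → 500.

ISO 500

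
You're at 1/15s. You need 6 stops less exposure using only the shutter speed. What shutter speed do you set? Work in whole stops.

1/1000s

Shutter speed: 1/15 → 1/30 → 1/60 → 1/125 → 1/250 → 1/500 → 1/1000 — 6 stops faster (darker).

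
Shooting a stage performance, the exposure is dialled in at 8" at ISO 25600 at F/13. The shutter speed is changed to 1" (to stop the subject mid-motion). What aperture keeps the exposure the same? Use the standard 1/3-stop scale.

Shutter speed: 8 → 6 → 5 → 4 → 3.2 → 2.5 → 2 → 1.6 → 1.3 → 1 — 3 stops shorter (darker).
Need 3 stops brighter from the aperture: f/13 → f/11 → f/10 → f/9 → f/8 → f/7.1 → f/6.3 → f/5.6 → f/5 → f/4.5.

f/4.5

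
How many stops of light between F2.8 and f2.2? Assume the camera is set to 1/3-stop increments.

f/2.8 → f/2.5 → f/2.2 — count the steps: 2 third-stops = 2/3 stop.

2/3 stop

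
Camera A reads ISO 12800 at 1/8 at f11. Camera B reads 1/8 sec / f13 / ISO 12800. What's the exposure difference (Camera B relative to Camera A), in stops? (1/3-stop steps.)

Aperture: f/11 → f/13 — 1/3 stop stopped down (darker).
Shutter speed: unchanged.
ISO: unchanged.
Net: −1/3 = −1/3 stops.

1/3 stop darker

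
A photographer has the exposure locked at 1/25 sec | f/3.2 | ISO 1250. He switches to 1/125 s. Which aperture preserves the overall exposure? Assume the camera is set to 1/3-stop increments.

Shutter speed: 1/25 → 1/30 → 1/40 → 1/50 → 1/60 → 1/80 → 1/100 → 1/125 — 2 1/3 stops faster (darker).
Need 2 1/3 stops brighter from the aperture: f/3.2 → f/2.8 → f/2.5 → f/2.2 → f/2 → f/1.8 → f/1.6 → f/1.4.

f/1.4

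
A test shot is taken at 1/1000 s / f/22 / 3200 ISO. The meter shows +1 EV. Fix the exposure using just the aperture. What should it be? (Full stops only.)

Overexposed by 1 stop → need 1 stop darker.
Aperture: f/22 → f/32.

f/32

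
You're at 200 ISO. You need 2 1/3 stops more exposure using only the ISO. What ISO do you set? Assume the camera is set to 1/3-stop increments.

ISO: 200 → 250 → 320 → 400 → 500 → 640 → 800 → 1000 — 2 1/3 stops raised (brighter).

ISO 1000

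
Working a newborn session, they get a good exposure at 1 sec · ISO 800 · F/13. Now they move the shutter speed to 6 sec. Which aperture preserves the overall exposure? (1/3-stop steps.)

f/32

Shutter speed: 1 → 1.3 → 1.6 → 2 → 2.5 → 3.2 → 4 → 5 → 6 — 2 2/3 stops longer (brighter).
Need 2 2/3 stops darker from the aperture: f/13 → f/14 → f/16 → f/18 → f/20 → f/22 → f/25 → f/29 → f/32.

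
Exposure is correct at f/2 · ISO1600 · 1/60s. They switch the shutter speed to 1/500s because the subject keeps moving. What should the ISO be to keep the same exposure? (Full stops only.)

Shutter speed: 1/60 → 1/125 → 1/250 → 1/500 — 3 stops faster (darker).
Need 3 stops brighter from the ISO: 1600 → 3200 → 6400 → 12800.

ISO 12800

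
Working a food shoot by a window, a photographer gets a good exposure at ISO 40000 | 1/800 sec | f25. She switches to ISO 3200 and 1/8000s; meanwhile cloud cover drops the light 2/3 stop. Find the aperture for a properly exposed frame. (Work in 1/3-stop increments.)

Scene light: 2/3 stop darker.
ISO: 40000 → 32000 → 25600 → 20000 → 16000 → 12800 → 10000 → 8000 → 6400 → 5000 → 4000 → 3200 — 3 2/3 stops dropped (darker).
Shutter speed: 1/800 → 1/1000 → 1/1250 → 1/1600 → 1/2000 → 1/2500 → 1/3200 → 1/4000 → 1/5000 → 1/6400 → 1/8000 — 3 1/3 stops shorter (darker).
Net so far: 7 2/3 stops darker. Aperture: f/25 → f/22 → f/20 → f/18 → f/16 → f/14 → f/13 → f/11 → f/10 → f/9 → f/8 → f/7.1 → f/6.3 → f/5.6 → f/5 → f/4.5 → f/4 → f/3.5 → f/3.2 → f/2.8 → f/2.5 → f/2.2 → f/2 → f/1.8.

f/1.8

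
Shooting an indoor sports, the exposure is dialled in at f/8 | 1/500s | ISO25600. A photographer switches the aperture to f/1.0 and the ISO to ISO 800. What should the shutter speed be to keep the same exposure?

Aperture: f/8 → f/5.6 → f/4 → f/2.8 → f/2 → f/1.4 → f/1.0 — 6 stops opened up (brighter).
ISO: 25600 → 12800 → 6400 → 3200 → 1600 → 800 — 5 stops dropped (darker).
Net change so far: 1 stop brighter. Offset with the shutter speed: 1/500 → 1/1000.

1/1000s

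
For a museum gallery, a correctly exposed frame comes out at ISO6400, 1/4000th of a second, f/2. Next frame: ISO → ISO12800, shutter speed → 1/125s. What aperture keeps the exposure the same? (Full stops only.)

ISO: 6400 → 12800 — 1 stop higher (brighter).
Shutter speed: 1/4000 → 1/2000 → 1/1000 → 1/500 → 1/250 → 1/125 — 5 stops longer (brighter).
Net change so far: 6 stops brighter. Offset with the aperture: f/2 → f/2.8 → f/4 → f/5.6 → f/8 → f/11 → f/16.

f/16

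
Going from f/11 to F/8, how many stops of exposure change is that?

1 stop

f/11 → f/8 — count the steps: 1 stop.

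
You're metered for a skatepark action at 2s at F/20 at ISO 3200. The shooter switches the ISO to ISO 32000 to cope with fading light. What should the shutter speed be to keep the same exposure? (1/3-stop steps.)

1/5s

ISO: 3200 → 4000 → 5000 → 6400 → 8000 → 10000 → 12800 → 16000 → 20000 → 25600 → 32000 — 3 1/3 stops raised (brighter).
Need 3 1/3 stops darker from the shutter speed: 2 → 1.6 → 1.3 → 1 → 0.8 → 0.6 → 0.5 → 0.4 → 0.3 → 1/4 → 1/5.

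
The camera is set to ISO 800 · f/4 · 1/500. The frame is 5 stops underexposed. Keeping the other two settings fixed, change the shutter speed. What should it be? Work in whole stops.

1/15s

Underexposed by 5 stops → need 5 stops brighter.
Shutter speed: 1/500 → 1/250 → 1/125 → 1/60 → 1/30 → 1/15.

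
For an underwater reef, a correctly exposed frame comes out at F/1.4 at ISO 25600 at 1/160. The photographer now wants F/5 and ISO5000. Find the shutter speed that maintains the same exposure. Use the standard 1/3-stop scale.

0.4 s

Aperture: f/1.4 → f/1.6 → f/1.8 → f/2 → f/2.2 → f/2.5 → f/2.8 → f/3.2 → f/3.5 → f/4 → f/4.5 → f/5 — 3 2/3 stops smaller aperture (darker).
ISO: 25600 → 20000 → 16000 → 12800 → 10000 → 8000 → 6400 → 5000 — 2 1/3 stops dropped (darker).
Net change so far: 6 stops darker. Offset with the shutter speed: 1/160 → 1/125 → 1/100 → 1/80 → 1/60 → 1/50 → 1/40 → 1/30 → 1/25 → 1/20 → 1/15 → 1/13 → 1/10 → 1/8 → 1/6 → 1/5 → 1/4 → 0.3 → 0.4.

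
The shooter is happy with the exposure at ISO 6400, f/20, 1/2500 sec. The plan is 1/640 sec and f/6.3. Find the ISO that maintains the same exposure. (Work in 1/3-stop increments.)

ISO 160

Shutter speed: 1/2500 → 1/2000 → 1/1600 → 1/1250 → 1/1000 → 1/800 → 1/640 — 2 stops slower (brighter).
Aperture: f/20 → f/18 → f/16 → f/14 → f/13 → f/11 → f/10 → f/9 → f/8 → f/7.1 → f/6.3 — 3 1/3 stops larger aperture (brighter).
Net change so far: 5 1/3 stops brighter. Offset with the ISO: 6400 → 5000 → 4000 → 3200 → 2500 → 2000 → 1600 → 1250 → 1000 → 800 → 640 → 500 → 400 → 320 → 250 → 200 → 160.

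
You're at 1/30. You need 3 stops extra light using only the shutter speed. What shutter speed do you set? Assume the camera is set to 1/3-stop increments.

Shutter speed: 1/30 → 1/25 → 1/20 → 1/15 → 1/13 → 1/10 → 1/8 → 1/6 → 1/5 → 1/4 — 3 stops longer (brighter).

1/4s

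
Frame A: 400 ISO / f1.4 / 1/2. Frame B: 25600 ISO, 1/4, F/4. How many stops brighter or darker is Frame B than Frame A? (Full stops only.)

2 stops brighter

Aperture: f/1.4 → f/2 → f/2.8 → f/4 — 3 stops stopped down (darker).
Shutter speed: 1/2 → 1/4 — 1 stop shorter (darker).
ISO: 400 → 800 → 1600 → 3200 → 6400 → 12800 → 25600 — 6 stops raised (brighter).
Net: −3 −1 +6 = +2 stops.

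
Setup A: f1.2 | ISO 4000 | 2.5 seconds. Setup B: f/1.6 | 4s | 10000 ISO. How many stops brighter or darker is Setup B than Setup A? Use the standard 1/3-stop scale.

1 1/3 stops brighter

Aperture: f/1.2 → f/1.4 → f/1.6 — 2/3 stop stopped down (darker).
Shutter speed: 2.5 → 3.2 → 4 — 2/3 stop longer (brighter).
ISO: 4000 → 5000 → 6400 → 8000 → 10000 — 1 1/3 stops higher (brighter).
Net: −2/3 +2/3 +1 1/3 = +1 1/3 stops.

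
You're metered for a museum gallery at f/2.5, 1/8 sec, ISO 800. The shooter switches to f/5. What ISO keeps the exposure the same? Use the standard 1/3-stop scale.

Aperture: f/2.5 → f/2.8 → f/3.2 → f/3.5 → f/4 → f/4.5 → f/5 — 2 stops smaller aperture (darker).
Need 2 stops brighter from the ISO: 800 → 1000 → 1250 → 1600 → 2000 → 2500 → 3200.

ISO 3200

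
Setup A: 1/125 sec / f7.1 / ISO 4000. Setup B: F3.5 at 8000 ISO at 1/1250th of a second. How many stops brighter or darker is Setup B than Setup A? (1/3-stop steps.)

Aperture: f/7.1 → f/6.3 → f/5.6 → f/5 → f/4.5 → f/4 → f/3.5 — 2 stops wider (brighter).
Shutter speed: 1/125 → 1/160 → 1/200 → 1/250 → 1/320 → 1/400 → 1/500 → 1/640 → 1/800 → 1/1000 → 1/1250 — 3 1/3 stops faster (darker).
ISO: 4000 → 5000 → 6400 → 8000 — 1 stop higher (brighter).
Net: +2 −3 1/3 +1 = −1/3 stops.

1/3 stop darker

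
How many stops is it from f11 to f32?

3 stops

f/11 → f/16 → f/22 → f/32 — count the steps: 3 stops.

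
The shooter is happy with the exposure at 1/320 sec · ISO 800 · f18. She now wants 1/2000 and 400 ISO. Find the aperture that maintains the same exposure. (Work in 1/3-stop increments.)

Shutter speed: 1/320 → 1/400 → 1/500 → 1/640 → 1/800 → 1/1000 → 1/1250 → 1/1600 → 1/2000 — 2 2/3 stops shorter (darker).
ISO: 800 → 640 → 500 → 400 — 1 stop dropped (darker).
Net change so far: 3 2/3 stops darker. Offset with the aperture: f/18 → f/16 → f/14 → f/13 → f/11 → f/10 → f/9 → f/8 → f/7.1 → f/6.3 → f/5.6 → f/5.

f/5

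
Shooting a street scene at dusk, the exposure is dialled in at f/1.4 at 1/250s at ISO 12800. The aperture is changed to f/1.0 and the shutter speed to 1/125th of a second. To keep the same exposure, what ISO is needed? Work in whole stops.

Aperture: f/1.4 → f/1.0 — 1 stop wider (brighter).
Shutter speed: 1/250 → 1/125 — 1 stop longer (brighter).
Net change so far: 2 stops brighter. Offset with the ISO: 12800 → 6400 → 3200.

ISO 3200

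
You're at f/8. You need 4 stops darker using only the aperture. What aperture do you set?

Aperture: f/8 → f/11 → f/16 → f/22 → f/32 — 4 stops smaller aperture (darker).

f/32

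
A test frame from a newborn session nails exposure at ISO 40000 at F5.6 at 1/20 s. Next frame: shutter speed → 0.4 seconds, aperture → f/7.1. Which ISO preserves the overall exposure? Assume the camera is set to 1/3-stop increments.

Shutter speed: 1/20 → 1/15 → 1/13 → 1/10 → 1/8 → 1/6 → 1/5 → 1/4 → 0.3 → 0.4 — 3 stops longer (brighter).
Aperture: f/5.6 → f/6.3 → f/7.1 — 2/3 stop stopped down (darker).
Net change so far: 2 1/3 stops brighter. Offset with the ISO: 40000 → 32000 → 25600 → 20000 → 16000 → 12800 → 10000 → 8000.

ISO 8000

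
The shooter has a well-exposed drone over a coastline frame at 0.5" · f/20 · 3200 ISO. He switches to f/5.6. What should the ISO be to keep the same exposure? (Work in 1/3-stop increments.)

Aperture: f/20 → f/18 → f/16 → f/14 → f/13 → f/11 → f/10 → f/9 → f/8 → f/7.1 → f/6.3 → f/5.6 — 3 2/3 stops wider (brighter).
Need 3 2/3 stops darker from the ISO: 3200 → 2500 → 2000 → 1600 → 1250 → 1000 → 800 → 640 → 500 → 400 → 320 → 250.

ISO 250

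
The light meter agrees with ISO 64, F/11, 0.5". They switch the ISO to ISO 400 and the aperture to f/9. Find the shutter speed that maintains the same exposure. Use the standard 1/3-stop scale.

1/20s

ISO: 64 → 80 → 100 → 125 → 160 → 200 → 250 → 320 → 400 — 2 2/3 stops higher (brighter).
Aperture: f/11 → f/10 → f/9 — 2/3 stop opened up (brighter).
Net change so far: 3 1/3 stops brighter. Offset with the shutter speed: 0.5 → 0.4 → 0.3 → 1/4 → 1/5 → 1/6 → 1/8 → 1/10 → 1/13 → 1/15 → 1/20.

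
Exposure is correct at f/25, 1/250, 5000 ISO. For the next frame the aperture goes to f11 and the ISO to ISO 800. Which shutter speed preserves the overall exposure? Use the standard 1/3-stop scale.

Aperture: f/25 → f/22 → f/20 → f/18 → f/16 → f/14 → f/13 → f/11 — 2 1/3 stops wider (brighter).
ISO: 5000 → 4000 → 3200 → 2500 → 2000 → 1600 → 1250 → 1000 → 800 — 2 2/3 stops lower (darker).
Net change so far: 1/3 stop darker. Offset with the shutter speed: 1/250 → 1/200.

1/200s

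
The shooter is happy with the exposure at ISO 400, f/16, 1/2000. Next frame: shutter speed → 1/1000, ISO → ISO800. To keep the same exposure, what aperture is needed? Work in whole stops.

f/32

Shutter speed: 1/2000 → 1/1000 — 1 stop slower (brighter).
ISO: 400 → 800 — 1 stop raised (brighter).
Net change so far: 2 stops brighter. Offset with the aperture: f/16 → f/22 → f/32.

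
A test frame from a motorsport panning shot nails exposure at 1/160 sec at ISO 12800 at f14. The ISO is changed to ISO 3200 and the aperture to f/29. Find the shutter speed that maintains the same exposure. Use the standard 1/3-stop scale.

1/10s

ISO: 12800 → 10000 → 8000 → 6400 → 5000 → 4000 → 3200 — 2 stops lower (darker).
Aperture: f/14 → f/16 → f/18 → f/20 → f/22 → f/25 → f/29 — 2 stops smaller aperture (darker).
Net change so far: 4 stops darker. Offset with the shutter speed: 1/160 → 1/125 → 1/100 → 1/80 → 1/60 → 1/50 → 1/40 → 1/30 → 1/25 → 1/20 → 1/15 → 1/13 → 1/10.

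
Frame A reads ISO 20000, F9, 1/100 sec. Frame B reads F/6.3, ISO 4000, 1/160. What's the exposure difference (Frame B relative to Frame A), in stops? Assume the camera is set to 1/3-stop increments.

2 stops darker

Aperture: f/9 → f/8 → f/7.1 → f/6.3 — 1 stop larger aperture (brighter).
Shutter speed: 1/100 → 1/125 → 1/160 — 2/3 stop faster (darker).
ISO: 20000 → 16000 → 12800 → 10000 → 8000 → 6400 → 5000 → 4000 — 2 1/3 stops lower (darker).
Net: +1 −2/3 −2 1/3 = −2 stops.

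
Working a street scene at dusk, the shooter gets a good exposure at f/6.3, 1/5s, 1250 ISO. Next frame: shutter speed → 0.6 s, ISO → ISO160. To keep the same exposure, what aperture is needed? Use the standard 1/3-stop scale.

f/4

Shutter speed: 1/5 → 1/4 → 0.3 → 0.4 → 0.5 → 0.6 — 1 2/3 stops longer (brighter).
ISO: 1250 → 1000 → 800 → 640 → 500 → 400 → 320 → 250 → 200 → 160 — 3 stops dropped (darker).
Net change so far: 1 1/3 stops darker. Offset with the aperture: f/6.3 → f/5.6 → f/5 → f/4.5 → f/4.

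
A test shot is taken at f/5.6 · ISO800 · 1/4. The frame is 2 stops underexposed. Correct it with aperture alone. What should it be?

f/2.8

Underexposed by 2 stops → need 2 stops brighter.
Aperture: f/5.6 → f/4 → f/2.8.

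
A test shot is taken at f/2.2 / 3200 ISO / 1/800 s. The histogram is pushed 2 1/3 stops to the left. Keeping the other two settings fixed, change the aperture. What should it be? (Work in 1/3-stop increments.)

f/1.0

Underexposed by 2 1/3 stops → need 2 1/3 stops brighter.
Aperture: f/2.2 → f/2 → f/1.8 → f/1.6 → f/1.4 → f/1.2 → f/1.1 → f/1.0.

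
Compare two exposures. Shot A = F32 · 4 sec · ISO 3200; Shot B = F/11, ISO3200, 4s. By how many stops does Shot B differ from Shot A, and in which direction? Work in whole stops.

Aperture: f/32 → f/22 → f/16 → f/11 — 3 stops larger aperture (brighter).
Shutter speed: unchanged.
ISO: unchanged.
Net: +3 = +3 stops.

3 stops brighter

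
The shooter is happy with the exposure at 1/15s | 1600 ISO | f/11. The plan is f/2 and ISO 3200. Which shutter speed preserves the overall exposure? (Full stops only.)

1/1000s

Aperture: f/11 → f/8 → f/5.6 → f/4 → f/2.8 → f/2 — 5 stops wider (brighter).
ISO: 1600 → 3200 — 1 stop higher (brighter).
Net change so far: 6 stops brighter. Offset with the shutter speed: 1/15 → 1/30 → 1/60 → 1/125 → 1/250 → 1/500 → 1/1000.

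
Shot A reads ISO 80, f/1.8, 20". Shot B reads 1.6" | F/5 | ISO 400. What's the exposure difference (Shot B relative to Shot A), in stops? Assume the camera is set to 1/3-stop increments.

Aperture: f/1.8 → f/2 → f/2.2 → f/2.5 → f/2.8 → f/3.2 → f/3.5 → f/4 → f/4.5 → f/5 — 3 stops stopped down (darker).
Shutter speed: 20 → 15 → 13 → 10 → 8 → 6 → 5 → 4 → 3.2 → 2.5 → 2 → 1.6 — 3 2/3 stops shorter (darker).
ISO: 80 → 100 → 125 → 160 → 200 → 250 → 320 → 400 — 2 1/3 stops higher (brighter).
Net: −3 −3 2/3 +2 1/3 = −4 1/3 stops.

4 1/3 stops darker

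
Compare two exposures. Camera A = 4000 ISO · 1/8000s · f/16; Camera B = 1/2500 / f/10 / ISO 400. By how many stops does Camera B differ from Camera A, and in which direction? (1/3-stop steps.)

Aperture: f/16 → f/14 → f/13 → f/11 → f/10 — 1 1/3 stops opened up (brighter).
Shutter speed: 1/8000 → 1/6400 → 1/5000 → 1/4000 → 1/3200 → 1/2500 — 1 2/3 stops longer (brighter).
ISO: 4000 → 3200 → 2500 → 2000 → 1600 → 1250 → 1000 → 800 → 640 → 500 → 400 — 3 1/3 stops lower (darker).
Net: +1 1/3 +1 2/3 −3 1/3 = −1/3 stops.

1/3 stop darker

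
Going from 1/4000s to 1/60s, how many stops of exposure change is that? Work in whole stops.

1/4000 → 1/2000 → 1/1000 → 1/500 → 1/250 → 1/125 → 1/60 — count the steps: 6 stops.

6 stops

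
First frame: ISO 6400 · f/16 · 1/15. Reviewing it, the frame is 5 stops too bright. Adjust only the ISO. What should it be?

ISO 200

Overexposed by 5 stops → need 5 stops darker.
ISO: 6400 → 3200 → 1600 → 800 → 400 → 200.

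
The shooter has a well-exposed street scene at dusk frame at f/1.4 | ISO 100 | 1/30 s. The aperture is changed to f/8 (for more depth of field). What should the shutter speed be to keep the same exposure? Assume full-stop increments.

Aperture: f/1.4 → f/2 → f/2.8 → f/4 → f/5.6 → f/8 — 5 stops smaller aperture (darker).
Need 5 stops brighter from the shutter speed: 1/30 → 1/15 → 1/8 → 1/4 → 1/2 → 1.

1 s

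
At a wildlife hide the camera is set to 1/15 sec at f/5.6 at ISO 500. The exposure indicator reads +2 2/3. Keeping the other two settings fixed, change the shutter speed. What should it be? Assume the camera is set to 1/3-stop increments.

Overexposed by 2 2/3 stops → need 2 2/3 stops darker.
Shutter speed: 1/15 → 1/20 → 1/25 → 1/30 → 1/40 → 1/50 → 1/60 → 1/80 → 1/100.

1/100s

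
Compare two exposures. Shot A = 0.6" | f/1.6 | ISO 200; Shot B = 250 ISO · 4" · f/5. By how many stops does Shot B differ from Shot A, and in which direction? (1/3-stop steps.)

1/3 stop darker

Aperture: f/1.6 → f/1.8 → f/2 → f/2.2 → f/2.5 → f/2.8 → f/3.2 → f/3.5 → f/4 → f/4.5 → f/5 — 3 1/3 stops smaller aperture (darker).
Shutter speed: 0.6 → 0.8 → 1 → 1.3 → 1.6 → 2 → 2.5 → 3.2 → 4 — 2 2/3 stops longer (brighter).
ISO: 200 → 250 — 1/3 stop higher (brighter).
Net: −3 1/3 +2 2/3 +1/3 = −1/3 stops.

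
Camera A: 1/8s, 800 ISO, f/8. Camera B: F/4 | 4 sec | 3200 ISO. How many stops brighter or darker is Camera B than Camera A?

9 stops brighter

Aperture: f/8 → f/5.6 → f/4 — 2 stops larger aperture (brighter).
Shutter speed: 1/8 → 1/4 → 1/2 → 1 → 2 → 4 — 5 stops slower (brighter).
ISO: 800 → 1600 → 3200 — 2 stops raised (brighter).
Net: +2 +5 +2 = +9 stops.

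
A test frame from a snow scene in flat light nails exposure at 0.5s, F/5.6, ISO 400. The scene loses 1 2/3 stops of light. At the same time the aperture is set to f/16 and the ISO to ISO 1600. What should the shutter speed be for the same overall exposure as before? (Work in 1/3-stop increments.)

Scene light: 1 2/3 stops darker.
Aperture: f/5.6 → f/6.3 → f/7.1 → f/8 → f/9 → f/10 → f/11 → f/13 → f/14 → f/16 — 3 stops narrower (darker).
ISO: 400 → 500 → 640 → 800 → 1000 → 1250 → 1600 — 2 stops higher (brighter).
Net so far: 2 2/3 stops darker. Shutter speed: 0.5 → 0.6 → 0.8 → 1 → 1.3 → 1.6 → 2 → 2.5 → 3.2.

3.2 s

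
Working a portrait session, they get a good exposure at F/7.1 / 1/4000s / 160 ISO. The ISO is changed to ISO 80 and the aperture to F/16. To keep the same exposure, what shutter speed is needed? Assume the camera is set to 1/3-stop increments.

1/400s

ISO: 160 → 125 → 100 → 80 — 1 stop lower (darker).
Aperture: f/7.1 → f/8 → f/9 → f/10 → f/11 → f/13 → f/14 → f/16 — 2 1/3 stops narrower (darker).
Net change so far: 3 1/3 stops darker. Offset with the shutter speed: 1/4000 → 1/3200 → 1/2500 → 1/2000 → 1/1600 → 1/1250 → 1/1000 → 1/800 → 1/640 → 1/500 → 1/400.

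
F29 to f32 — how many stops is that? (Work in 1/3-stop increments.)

f/29 → f/32 — count the steps: 1 third-stops = 1/3 stop.

1/3 stop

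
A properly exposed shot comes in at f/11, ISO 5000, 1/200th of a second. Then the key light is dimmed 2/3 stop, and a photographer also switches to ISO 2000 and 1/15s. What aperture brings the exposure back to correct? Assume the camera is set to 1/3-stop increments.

Scene light: 2/3 stop darker.
ISO: 5000 → 4000 → 3200 → 2500 → 2000 — 1 1/3 stops lower (darker).
Shutter speed: 1/200 → 1/160 → 1/125 → 1/100 → 1/80 → 1/60 → 1/50 → 1/40 → 1/30 → 1/25 → 1/20 → 1/15 — 3 2/3 stops slower (brighter).
Net so far: 1 2/3 stops brighter. Aperture: f/11 → f/13 → f/14 → f/16 → f/18 → f/20.

f/20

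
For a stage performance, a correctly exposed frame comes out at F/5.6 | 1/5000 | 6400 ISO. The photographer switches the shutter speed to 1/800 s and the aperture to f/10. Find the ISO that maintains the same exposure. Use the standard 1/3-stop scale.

Shutter speed: 1/5000 → 1/4000 → 1/3200 → 1/2500 → 1/2000 → 1/1600 → 1/1250 → 1/1000 → 1/800 — 2 2/3 stops slower (brighter).
Aperture: f/5.6 → f/6.3 → f/7.1 → f/8 → f/9 → f/10 — 1 2/3 stops stopped down (darker).
Net change so far: 1 stop brighter. Offset with the ISO: 6400 → 5000 → 4000 → 3200.

ISO 3200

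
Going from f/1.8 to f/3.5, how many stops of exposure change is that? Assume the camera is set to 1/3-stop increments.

2 stops

f/1.8 → f/2 → f/2.2 → f/2.5 → f/2.8 → f/3.2 → f/3.5 — count the steps: 6 third-stops = 2 stops.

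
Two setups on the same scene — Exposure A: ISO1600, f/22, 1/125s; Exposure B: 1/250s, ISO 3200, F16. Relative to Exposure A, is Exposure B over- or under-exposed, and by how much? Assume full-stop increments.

1 stop brighter

Aperture: f/22 → f/16 — 1 stop opened up (brighter).
Shutter speed: 1/125 → 1/250 — 1 stop shorter (darker).
ISO: 1600 → 3200 — 1 stop raised (brighter).
Net: +1 −1 +1 = +1 stop.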